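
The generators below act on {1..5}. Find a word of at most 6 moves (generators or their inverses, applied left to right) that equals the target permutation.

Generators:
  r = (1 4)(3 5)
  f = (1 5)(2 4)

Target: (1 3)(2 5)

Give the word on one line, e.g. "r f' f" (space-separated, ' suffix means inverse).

f r' f' f' f'

  after f: (1 5)(2 4)
  after r': (1 3 5 4 2)
  after f': (1 3)(2 5)
  after f': (1 3 5 4 2)
  after f': (1 3)(2 5)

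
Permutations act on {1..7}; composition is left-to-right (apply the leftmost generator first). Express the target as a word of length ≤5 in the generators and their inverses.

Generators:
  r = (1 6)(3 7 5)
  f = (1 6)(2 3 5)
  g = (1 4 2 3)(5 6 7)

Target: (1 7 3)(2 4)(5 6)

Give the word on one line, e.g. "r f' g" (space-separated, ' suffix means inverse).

f g' g' f'

  after f: (1 6)(2 3 5)
  after g': (1 5 4)(3 7 6)
  after g': (1 7 5)(2 4 3 6)
  after f': (1 7 3)(2 4)(5 6)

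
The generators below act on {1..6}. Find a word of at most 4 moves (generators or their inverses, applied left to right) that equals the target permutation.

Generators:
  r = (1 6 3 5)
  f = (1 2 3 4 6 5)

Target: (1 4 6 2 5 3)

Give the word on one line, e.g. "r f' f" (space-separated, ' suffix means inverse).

  after r: (1 6 3 5)
  after f': (1 4 3 6 2)
  after r': (1 4 6 2 5 3)

r f' r'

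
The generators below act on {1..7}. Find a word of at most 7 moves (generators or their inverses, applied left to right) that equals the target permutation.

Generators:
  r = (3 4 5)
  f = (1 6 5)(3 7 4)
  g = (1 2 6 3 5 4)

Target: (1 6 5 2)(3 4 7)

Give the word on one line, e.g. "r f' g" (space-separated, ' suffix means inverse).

  after f: (1 6 5)(3 7 4)
  after g: (1 3 7)(2 6 4 5)
  after r': (1 5 2 6 3 7)
  after f': (1 6 4 7 5 2)
  after r: (1 6 5 2)(3 4 7)

f g r' f' r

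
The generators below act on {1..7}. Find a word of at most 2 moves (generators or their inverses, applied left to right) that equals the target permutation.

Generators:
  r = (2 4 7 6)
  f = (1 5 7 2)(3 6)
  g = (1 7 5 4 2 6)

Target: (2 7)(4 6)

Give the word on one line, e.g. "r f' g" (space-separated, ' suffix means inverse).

r r

  after r: (2 4 7 6)
  after r: (2 7)(4 6)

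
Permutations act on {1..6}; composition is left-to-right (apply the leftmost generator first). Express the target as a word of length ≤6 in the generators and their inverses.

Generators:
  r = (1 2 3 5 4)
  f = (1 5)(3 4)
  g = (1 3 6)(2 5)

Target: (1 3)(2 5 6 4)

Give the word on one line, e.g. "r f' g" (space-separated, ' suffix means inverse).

  after g: (1 3 6)(2 5)
  after f': (1 4 3 6 5 2)
  after r: (3 6 4 5)
  after g: (1 3)(2 5 6 4)

g f' r g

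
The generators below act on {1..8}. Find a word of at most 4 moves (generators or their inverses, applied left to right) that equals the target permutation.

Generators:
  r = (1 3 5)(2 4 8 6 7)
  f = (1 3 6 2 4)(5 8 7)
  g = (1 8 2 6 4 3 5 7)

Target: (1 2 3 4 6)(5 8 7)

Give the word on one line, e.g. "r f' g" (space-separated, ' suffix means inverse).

f' f'

  after f': (1 4 2 6 3)(5 7 8)
  after f': (1 2 3 4 6)(5 8 7)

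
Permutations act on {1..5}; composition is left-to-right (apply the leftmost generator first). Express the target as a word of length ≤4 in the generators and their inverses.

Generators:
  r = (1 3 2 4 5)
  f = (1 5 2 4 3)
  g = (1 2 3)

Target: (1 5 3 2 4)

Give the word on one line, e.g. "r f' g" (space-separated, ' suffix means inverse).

  after f: (1 5 2 4 3)
  after g: (1 5 3 2 4)

f g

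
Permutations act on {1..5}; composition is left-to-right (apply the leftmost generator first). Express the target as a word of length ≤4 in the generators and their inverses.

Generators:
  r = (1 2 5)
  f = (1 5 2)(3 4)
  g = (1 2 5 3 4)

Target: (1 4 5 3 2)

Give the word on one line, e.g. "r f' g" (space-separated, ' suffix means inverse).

r g' g'

  after r: (1 2 5)
  after g': (3 5 4)
  after g': (1 4 5 3 2)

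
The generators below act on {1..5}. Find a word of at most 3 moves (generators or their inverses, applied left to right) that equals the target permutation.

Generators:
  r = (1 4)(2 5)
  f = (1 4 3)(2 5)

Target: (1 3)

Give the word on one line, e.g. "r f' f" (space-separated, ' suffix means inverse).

  after f': (1 3 4)(2 5)
  after r: (1 3)

f' r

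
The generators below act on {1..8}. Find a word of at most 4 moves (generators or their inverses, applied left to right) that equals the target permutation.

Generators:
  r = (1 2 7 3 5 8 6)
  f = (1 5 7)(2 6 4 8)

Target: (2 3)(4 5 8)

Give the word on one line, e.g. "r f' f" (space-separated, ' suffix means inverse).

f' r' r'

  after f': (1 7 5)(2 8 4 6)
  after r': (1 2 5 6)(3 7)(4 8)
  after r': (2 3)(4 5 8)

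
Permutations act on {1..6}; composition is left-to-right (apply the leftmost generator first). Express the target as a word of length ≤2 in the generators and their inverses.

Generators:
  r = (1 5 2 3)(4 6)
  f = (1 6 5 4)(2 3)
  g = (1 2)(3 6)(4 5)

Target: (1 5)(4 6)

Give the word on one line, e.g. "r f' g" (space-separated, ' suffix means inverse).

  after f': (1 4 5 6)(2 3)
  after f': (1 5)(4 6)

f' f'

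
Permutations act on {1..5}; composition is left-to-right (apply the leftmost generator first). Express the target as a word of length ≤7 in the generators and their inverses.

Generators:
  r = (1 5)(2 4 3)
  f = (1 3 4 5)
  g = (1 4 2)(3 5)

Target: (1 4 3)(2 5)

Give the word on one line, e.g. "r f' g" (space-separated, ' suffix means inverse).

f' r g r' g'

  after f': (1 5 4 3)
  after r: (2 4)(3 5)
  after g: (1 4)
  after r': (1 2 3 4 5)
  after g': (1 4 3)(2 5)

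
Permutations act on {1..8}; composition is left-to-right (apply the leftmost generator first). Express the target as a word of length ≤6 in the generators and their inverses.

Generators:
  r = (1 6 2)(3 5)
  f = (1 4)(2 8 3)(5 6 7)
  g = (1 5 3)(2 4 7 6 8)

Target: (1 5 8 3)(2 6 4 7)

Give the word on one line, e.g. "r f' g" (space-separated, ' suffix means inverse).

  after g': (1 3 5)(2 8 6 7 4)
  after r: (1 5 6 7 4)(2 8)
  after r: (1 3 5 2 8)(4 6 7)
  after g': (1 5 8 3)(2 6 4 7)

g' r r g'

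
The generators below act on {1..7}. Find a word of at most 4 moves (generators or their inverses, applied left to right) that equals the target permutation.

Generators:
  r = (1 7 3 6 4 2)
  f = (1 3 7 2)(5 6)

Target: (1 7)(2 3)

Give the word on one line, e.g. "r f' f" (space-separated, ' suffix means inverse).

f f

  after f: (1 3 7 2)(5 6)
  after f: (1 7)(2 3)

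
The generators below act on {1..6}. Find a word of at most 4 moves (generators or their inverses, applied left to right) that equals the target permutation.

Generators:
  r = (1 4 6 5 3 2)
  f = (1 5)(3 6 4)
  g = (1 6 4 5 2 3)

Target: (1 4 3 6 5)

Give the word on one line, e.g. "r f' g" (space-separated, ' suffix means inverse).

  after f: (1 5)(3 6 4)
  after r: (1 3 5 4 2)
  after f: (1 6 4 2 5 3)
  after g: (1 4 3 6 5)

f r f g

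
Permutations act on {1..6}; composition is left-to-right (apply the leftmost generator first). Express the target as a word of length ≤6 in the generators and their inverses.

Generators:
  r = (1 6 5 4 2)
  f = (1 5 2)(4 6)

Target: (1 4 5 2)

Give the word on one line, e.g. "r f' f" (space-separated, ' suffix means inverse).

r' f' f' r f

  after r': (1 2 4 5 6)
  after f': (1 5 4)(2 6)
  after f': (2 4)(5 6)
  after r: (1 6 4)
  after f: (1 4 5 2)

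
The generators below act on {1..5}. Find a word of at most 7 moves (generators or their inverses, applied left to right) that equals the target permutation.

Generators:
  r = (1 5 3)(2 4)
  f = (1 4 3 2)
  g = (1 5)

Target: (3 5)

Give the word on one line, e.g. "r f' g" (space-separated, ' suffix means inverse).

g' r g' f' f'

  after g': (1 5)
  after r: (1 3)(2 4)
  after g': (1 3 5)(2 4)
  after f': (1 4 3 5 2)
  after f': (3 5)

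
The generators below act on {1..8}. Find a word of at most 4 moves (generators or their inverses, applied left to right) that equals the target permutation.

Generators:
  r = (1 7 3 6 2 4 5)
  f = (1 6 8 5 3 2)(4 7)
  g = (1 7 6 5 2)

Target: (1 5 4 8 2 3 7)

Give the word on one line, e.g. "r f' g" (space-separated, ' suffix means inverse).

r f' r

  after r: (1 7 3 6 2 4 5)
  after f': (1 4 8 6 3)(2 7 5)
  after r: (1 5 4 8 2 3 7)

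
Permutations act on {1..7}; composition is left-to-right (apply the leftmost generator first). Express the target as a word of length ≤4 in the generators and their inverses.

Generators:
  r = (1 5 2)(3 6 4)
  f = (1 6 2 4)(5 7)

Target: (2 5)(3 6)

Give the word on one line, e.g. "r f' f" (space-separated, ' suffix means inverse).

  after f: (1 6 2 4)(5 7)
  after f: (1 2)(4 6)
  after r: (2 5)(3 6)

f f r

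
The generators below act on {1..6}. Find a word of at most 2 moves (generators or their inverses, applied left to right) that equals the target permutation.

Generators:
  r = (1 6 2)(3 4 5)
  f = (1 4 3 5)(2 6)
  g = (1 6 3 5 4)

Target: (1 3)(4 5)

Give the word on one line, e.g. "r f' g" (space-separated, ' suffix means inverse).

f' f'

  after f': (1 5 3 4)(2 6)
  after f': (1 3)(4 5)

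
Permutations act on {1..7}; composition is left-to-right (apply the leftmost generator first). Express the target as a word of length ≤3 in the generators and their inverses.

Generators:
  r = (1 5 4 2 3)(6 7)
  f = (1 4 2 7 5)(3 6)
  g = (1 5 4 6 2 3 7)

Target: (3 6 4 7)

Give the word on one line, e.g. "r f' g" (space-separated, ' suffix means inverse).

  after g: (1 5 4 6 2 3 7)
  after r': (3 6 4 7)

g r'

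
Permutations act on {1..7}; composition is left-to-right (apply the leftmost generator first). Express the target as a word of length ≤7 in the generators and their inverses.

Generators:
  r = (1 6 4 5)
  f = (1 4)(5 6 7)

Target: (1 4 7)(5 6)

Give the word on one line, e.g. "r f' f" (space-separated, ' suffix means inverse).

  after r': (1 5 4 6)
  after r': (1 4)(5 6)
  after r': (1 6 4 5)
  after f': (1 5 4 7 6)
  after r': (1 4 7)(5 6)

r' r' r' f' r'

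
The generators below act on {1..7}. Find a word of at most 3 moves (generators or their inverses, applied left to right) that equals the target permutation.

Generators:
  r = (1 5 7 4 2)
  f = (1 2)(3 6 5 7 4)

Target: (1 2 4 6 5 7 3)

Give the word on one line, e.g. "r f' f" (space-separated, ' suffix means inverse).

  after f: (1 2)(3 6 5 7 4)
  after f: (3 5 4 6 7)
  after r': (1 2 4 6 5 7 3)

f f r'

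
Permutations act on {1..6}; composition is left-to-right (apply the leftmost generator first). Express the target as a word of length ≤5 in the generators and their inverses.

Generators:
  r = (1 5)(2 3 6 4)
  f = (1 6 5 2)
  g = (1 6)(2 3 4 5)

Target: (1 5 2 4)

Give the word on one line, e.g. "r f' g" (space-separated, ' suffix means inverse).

  after r: (1 5)(2 3 6 4)
  after f': (1 6 4 5 2 3)
  after r': (1 3 5 4)
  after g': (1 2 5 3 4 6)
  after g': (1 5 2 4)

r f' r' g' g'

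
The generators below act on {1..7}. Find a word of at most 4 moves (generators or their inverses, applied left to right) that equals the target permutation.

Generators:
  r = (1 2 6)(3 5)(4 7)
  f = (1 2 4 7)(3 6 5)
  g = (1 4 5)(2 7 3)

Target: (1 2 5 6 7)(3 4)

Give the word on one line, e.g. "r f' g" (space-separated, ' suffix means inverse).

  after f': (1 7 4 2)(3 5 6)
  after g': (1 2 5 6 7)(3 4)

f' g'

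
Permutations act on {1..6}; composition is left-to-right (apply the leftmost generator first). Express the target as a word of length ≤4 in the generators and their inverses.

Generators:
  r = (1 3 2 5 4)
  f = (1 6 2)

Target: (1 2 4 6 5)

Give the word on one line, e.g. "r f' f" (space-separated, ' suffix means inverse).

  after r: (1 3 2 5 4)
  after f': (1 3 6)(2 5 4)
  after f': (1 3)(2 5 4 6)
  after r: (1 2 4 6 5)

r f' f' r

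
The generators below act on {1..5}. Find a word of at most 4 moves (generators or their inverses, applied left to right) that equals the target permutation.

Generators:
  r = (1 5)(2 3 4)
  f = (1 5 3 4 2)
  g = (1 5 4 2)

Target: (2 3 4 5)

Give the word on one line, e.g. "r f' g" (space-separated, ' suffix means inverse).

r' f'

  after r': (1 5)(2 4 3)
  after f': (2 3 4 5)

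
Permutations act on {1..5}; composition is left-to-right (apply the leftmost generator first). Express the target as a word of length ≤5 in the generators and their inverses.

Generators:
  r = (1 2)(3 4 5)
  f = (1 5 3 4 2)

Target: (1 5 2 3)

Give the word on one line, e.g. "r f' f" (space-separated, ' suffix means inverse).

  after r: (1 2)(3 4 5)
  after f: (2 5 4 3)
  after f: (1 5 2 3)

r f f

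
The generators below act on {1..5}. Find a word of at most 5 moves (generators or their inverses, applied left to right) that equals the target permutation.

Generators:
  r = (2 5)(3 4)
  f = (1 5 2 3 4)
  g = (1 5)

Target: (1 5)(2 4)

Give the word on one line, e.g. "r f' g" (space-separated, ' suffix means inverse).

  after f: (1 5 2 3 4)
  after g': (2 3 4 5)
  after r: (2 4)
  after g: (1 5)(2 4)

f g' r g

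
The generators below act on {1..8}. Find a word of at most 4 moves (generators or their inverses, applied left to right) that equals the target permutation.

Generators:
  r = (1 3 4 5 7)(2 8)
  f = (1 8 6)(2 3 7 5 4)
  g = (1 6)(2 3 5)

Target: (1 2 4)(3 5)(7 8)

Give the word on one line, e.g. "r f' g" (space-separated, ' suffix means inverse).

f g r'

  after f: (1 8 6)(2 3 7 5 4)
  after g: (1 8)(2 5 4 3 7)
  after r': (1 2 4)(3 5)(7 8)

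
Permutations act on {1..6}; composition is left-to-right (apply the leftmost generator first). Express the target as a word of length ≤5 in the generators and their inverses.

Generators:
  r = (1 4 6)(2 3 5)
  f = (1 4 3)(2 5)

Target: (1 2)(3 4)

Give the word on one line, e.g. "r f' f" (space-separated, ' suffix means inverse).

  after f: (1 4 3)(2 5)
  after r': (2 3 6 4)
  after f': (1 3 6)(2 4 5)
  after r': (1 2)(3 4)

f r' f' r'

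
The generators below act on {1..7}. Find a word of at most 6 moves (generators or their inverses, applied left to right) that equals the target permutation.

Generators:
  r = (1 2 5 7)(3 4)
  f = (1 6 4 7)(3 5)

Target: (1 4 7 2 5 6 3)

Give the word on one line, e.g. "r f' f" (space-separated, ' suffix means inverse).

f' r' f' r'

  after f': (1 7 4 6)(3 5)
  after r': (1 5 4 6 7 3 2)
  after f': (1 3 2 7 5 6 4)
  after r': (1 4 7 2 5 6 3)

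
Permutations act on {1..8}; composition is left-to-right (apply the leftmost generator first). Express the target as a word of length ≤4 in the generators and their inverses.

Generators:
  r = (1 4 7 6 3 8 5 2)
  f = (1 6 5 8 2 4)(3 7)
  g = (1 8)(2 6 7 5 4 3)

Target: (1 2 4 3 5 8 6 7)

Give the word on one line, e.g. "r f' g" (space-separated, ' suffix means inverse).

  after r: (1 4 7 6 3 8 5 2)
  after f': (1 2 4 3 5 8 6 7)

r f'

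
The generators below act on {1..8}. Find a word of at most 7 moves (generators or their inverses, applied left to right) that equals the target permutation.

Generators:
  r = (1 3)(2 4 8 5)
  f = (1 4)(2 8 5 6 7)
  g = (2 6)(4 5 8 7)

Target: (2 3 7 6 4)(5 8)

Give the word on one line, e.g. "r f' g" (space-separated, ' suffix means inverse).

r' g' f' g' r'

  after r': (1 3)(2 5 8 4)
  after g': (1 3)(2 4 6)(7 8)
  after f': (1 3 4 5 8 6 7 2)
  after g': (1 3 7 6 8 2)
  after r': (2 3 7 6 4)(5 8)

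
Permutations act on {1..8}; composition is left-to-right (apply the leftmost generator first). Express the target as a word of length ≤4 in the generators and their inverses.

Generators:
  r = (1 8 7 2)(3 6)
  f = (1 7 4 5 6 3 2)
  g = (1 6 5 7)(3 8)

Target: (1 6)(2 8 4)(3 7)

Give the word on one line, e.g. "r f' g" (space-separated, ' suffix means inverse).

r f g r

  after r: (1 8 7 2)(3 6)
  after f: (1 8 4 5 6 2 7)
  after g: (1 3 8 4 7 6 2)
  after r: (1 6)(2 8 4)(3 7)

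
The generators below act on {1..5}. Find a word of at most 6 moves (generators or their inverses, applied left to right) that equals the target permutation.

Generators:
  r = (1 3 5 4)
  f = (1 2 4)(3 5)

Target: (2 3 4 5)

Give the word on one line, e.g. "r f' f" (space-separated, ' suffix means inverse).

f r f' r' f

  after f: (1 2 4)(3 5)
  after r: (1 2)(3 4)
  after f': (2 4 5 3)
  after r': (1 4 3 2 5)
  after f: (2 3 4 5)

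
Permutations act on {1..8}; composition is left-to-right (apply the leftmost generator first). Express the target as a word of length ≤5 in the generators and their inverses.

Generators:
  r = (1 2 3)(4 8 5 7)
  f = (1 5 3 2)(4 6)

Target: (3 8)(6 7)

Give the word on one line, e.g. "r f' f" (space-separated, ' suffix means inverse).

  after r': (1 3 2)(4 7 5 8)
  after r': (1 2 3)(4 5)(7 8)
  after r': (4 8 5 7)
  after f': (1 2 3 5 7 6 4 8)
  after r': (3 8)(6 7)

r' r' r' f' r'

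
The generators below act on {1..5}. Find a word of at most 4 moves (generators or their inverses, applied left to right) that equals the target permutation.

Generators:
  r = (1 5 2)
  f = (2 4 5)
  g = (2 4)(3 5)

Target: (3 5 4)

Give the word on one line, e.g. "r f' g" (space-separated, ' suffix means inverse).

f g'

  after f: (2 4 5)
  after g': (3 5 4)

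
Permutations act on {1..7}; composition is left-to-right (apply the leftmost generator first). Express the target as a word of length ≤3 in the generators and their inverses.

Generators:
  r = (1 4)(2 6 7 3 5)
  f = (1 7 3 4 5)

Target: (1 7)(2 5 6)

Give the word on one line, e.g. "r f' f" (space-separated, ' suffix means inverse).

  after f: (1 7 3 4 5)
  after f: (1 3 5 7 4)
  after r': (1 7)(2 5 6)

f f r'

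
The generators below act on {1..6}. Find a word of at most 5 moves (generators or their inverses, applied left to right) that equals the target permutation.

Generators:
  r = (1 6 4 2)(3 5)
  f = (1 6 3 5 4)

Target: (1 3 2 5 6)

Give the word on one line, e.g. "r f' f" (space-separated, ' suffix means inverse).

  after r: (1 6 4 2)(3 5)
  after f': (2 4)(5 6)
  after f': (1 4 2 5)(3 6)
  after f': (1 5 4 2 3)
  after r': (1 3 2 5 6)

r f' f' f' r'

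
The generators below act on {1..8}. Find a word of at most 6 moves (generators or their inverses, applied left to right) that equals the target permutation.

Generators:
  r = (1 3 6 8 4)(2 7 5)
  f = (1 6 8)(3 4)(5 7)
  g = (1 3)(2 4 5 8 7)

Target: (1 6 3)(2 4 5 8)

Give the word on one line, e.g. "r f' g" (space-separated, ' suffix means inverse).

  after g: (1 3)(2 4 5 8 7)
  after f: (1 4 7 2 3 6 8 5)
  after r': (1 8 7 5 4 2)
  after r': (1 6 3)(2 4 5 8)

g f r' r'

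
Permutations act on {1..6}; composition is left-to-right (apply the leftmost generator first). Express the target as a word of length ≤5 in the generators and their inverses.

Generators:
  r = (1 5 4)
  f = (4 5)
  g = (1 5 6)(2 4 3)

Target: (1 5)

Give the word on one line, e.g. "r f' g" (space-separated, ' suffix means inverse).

f' r' f' r f

  after f': (4 5)
  after r': (1 4)
  after f': (1 5 4)
  after r: (1 4 5)
  after f: (1 5)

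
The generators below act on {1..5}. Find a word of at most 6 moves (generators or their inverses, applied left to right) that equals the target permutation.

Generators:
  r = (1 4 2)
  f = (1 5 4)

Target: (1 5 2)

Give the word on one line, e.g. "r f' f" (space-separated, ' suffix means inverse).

  after r: (1 4 2)
  after f: (2 5 4)
  after r: (1 4)(2 5)
  after f': (1 5 2)

r f r f'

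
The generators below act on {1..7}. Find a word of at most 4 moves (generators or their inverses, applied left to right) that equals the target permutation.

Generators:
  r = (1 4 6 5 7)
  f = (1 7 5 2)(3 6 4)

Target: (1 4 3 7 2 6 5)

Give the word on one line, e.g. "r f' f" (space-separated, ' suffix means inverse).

r f r f'

  after r: (1 4 6 5 7)
  after f: (1 3 6 2)
  after r: (1 3 5 7)(2 4 6)
  after f': (1 4 3 7 2 6 5)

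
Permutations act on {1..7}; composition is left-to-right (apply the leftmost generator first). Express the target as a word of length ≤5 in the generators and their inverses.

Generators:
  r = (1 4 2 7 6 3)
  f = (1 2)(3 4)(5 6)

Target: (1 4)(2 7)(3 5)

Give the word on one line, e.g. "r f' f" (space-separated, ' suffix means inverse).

f r' r' r' f

  after f: (1 2)(3 4)(5 6)
  after r': (1 4 6 5 7 2 3)
  after r': (2 6 5)(4 7)
  after r': (1 3 6 5 4 2 7)
  after f: (1 4)(2 7)(3 5)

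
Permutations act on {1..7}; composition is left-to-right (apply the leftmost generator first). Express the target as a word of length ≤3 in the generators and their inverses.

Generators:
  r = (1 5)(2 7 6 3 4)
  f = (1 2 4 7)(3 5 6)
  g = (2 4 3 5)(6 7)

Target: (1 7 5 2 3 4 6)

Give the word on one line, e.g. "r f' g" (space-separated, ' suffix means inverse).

f' r g'

  after f': (1 7 4 2)(3 6 5)
  after r: (1 6)(2 5 4 7)
  after g': (1 7 5 2 3 4 6)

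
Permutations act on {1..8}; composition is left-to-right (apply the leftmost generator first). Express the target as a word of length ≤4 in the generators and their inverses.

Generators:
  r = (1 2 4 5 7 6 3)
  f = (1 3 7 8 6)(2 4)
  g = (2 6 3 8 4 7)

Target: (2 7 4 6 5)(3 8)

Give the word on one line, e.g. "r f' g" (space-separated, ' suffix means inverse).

  after g: (2 6 3 8 4 7)
  after f: (1 3 6 7 4 8 2)
  after r': (1 6 5 4 8)(2 3 7)
  after f: (2 7 4 6 5)(3 8)

g f r' f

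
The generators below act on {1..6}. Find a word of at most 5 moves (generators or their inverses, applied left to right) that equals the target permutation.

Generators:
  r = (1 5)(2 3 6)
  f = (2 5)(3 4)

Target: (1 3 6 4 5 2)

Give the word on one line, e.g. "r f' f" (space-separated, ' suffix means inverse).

f' r' f r' r'

  after f': (2 5)(3 4)
  after r': (1 5 6 3 4 2)
  after f: (1 2)(4 5 6)
  after r': (1 6 4)(2 5 3)
  after r': (1 3 6 4 5 2)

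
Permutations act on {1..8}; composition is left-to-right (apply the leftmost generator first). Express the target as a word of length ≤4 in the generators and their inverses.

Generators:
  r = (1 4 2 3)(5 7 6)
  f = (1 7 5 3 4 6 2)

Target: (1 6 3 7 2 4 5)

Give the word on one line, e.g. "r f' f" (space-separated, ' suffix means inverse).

f' f'

  after f': (1 2 6 4 3 5 7)
  after f': (1 6 3 7 2 4 5)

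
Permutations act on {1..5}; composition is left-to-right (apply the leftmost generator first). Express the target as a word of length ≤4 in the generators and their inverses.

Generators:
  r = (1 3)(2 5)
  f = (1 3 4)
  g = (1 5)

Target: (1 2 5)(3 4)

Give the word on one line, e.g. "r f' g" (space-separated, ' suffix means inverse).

g' f r'

  after g': (1 5)
  after f: (1 5 3 4)
  after r': (1 2 5)(3 4)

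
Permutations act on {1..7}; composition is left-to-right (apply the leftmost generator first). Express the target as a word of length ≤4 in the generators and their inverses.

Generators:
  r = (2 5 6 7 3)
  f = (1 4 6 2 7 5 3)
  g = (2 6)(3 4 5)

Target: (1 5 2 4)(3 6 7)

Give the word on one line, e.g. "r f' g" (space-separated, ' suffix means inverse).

r' f' g'

  after r': (2 3 7 6 5)
  after f': (1 3 2 5 6 7 4)
  after g': (1 5 2 4)(3 6 7)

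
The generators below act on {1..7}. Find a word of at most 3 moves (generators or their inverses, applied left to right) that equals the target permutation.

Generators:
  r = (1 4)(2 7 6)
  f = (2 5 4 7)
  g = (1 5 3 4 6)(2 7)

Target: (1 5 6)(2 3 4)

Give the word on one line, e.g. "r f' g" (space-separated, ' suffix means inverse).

f g

  after f: (2 5 4 7)
  after g: (1 5 6)(2 3 4)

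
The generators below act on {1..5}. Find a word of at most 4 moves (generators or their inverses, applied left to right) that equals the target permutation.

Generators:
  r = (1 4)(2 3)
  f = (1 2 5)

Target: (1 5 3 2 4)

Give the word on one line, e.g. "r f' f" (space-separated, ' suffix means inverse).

  after f': (1 5 2)
  after r': (1 5 3 2 4)

f' r'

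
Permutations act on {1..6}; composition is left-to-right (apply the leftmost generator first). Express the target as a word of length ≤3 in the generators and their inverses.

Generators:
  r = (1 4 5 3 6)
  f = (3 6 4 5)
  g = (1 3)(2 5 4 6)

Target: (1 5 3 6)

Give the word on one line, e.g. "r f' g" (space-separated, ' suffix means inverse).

  after r': (1 6 3 5 4)
  after f: (1 4)
  after r: (1 5 3 6)

r' f r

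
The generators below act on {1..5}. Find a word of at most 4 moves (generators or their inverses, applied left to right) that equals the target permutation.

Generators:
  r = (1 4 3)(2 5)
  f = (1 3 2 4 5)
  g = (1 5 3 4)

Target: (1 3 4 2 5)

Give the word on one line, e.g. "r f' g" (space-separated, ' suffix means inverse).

  after r: (1 4 3)(2 5)
  after f: (1 5 4 2)
  after g: (1 3 4 2 5)

r f g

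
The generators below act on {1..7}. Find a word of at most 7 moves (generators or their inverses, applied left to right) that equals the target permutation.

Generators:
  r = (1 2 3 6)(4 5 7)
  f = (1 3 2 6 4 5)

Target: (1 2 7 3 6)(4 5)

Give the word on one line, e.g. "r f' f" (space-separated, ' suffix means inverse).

  after f: (1 3 2 6 4 5)
  after r: (1 6 5 2)(4 7)
  after f': (1 2 5 3)(4 7 6)
  after r: (1 3 2 7)(5 6)
  after f: (1 2 7 3 6)(4 5)

f r f' r f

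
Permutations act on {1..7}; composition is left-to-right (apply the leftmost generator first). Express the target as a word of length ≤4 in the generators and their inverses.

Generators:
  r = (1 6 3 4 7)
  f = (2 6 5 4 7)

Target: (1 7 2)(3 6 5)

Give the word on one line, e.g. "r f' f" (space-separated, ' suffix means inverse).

  after f: (2 6 5 4 7)
  after r': (1 7 2)(3 6 5)

f r'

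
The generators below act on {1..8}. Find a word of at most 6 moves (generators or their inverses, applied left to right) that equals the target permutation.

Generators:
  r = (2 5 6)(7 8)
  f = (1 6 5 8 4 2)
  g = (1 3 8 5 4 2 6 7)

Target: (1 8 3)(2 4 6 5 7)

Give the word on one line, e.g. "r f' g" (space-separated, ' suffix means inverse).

r f' r g'

  after r: (2 5 6)(7 8)
  after f': (1 2 6 4 8 7 5)
  after r: (1 5)(4 7 6)
  after g': (1 8 3)(2 4 6 5 7)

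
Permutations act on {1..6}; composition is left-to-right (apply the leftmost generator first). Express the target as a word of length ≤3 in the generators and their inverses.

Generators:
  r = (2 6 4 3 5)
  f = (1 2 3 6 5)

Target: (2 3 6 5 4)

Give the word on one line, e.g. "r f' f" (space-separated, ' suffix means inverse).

r' r'

  after r': (2 5 3 4 6)
  after r': (2 3 6 5 4)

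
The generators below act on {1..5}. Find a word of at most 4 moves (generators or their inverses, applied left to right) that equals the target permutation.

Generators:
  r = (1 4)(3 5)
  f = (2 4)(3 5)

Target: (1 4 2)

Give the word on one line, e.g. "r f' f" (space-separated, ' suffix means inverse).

r f' r f'

  after r: (1 4)(3 5)
  after f': (1 2 4)
  after r: (1 2)(3 5)
  after f': (1 4 2)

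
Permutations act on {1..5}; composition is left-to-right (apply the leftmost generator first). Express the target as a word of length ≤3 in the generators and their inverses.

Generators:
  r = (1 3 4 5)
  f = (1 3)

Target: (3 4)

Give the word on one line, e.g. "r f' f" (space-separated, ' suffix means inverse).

  after r': (1 5 4 3)
  after f: (1 5 4)
  after r: (3 4)

r' f r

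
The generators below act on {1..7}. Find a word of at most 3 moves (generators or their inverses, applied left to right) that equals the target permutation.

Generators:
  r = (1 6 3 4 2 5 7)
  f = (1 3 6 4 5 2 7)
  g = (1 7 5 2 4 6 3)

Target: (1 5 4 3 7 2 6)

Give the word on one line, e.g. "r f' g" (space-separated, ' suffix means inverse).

  after g: (1 7 5 2 4 6 3)
  after g: (1 5 4 3 7 2 6)

g g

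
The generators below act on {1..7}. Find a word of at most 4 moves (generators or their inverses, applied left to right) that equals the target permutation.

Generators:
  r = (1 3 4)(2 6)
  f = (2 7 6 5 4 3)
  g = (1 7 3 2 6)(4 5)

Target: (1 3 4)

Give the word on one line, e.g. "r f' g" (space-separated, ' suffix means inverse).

  after r: (1 3 4)(2 6)
  after r: (1 4 3)
  after r: (2 6)
  after r: (1 3 4)

r r r r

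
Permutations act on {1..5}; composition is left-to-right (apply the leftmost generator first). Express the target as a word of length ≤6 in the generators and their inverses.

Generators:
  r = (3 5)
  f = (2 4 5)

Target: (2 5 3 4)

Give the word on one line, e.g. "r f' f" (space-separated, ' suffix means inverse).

  after r': (3 5)
  after f': (2 5 3 4)
  after r: (2 3 4)
  after r: (2 5 3 4)

r' f' r r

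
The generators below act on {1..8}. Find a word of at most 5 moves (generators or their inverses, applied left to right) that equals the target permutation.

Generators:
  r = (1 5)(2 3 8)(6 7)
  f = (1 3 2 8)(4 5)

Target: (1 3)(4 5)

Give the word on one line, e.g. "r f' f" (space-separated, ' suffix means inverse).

r' r' f

  after r': (1 5)(2 8 3)(6 7)
  after r': (2 3 8)
  after f: (1 3)(4 5)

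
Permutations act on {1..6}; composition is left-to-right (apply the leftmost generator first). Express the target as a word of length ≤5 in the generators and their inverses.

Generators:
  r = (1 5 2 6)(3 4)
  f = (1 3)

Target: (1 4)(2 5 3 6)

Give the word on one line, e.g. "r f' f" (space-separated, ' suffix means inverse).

f' r' f'

  after f': (1 3)
  after r': (1 4 3 6 2 5)
  after f': (1 4)(2 5 3 6)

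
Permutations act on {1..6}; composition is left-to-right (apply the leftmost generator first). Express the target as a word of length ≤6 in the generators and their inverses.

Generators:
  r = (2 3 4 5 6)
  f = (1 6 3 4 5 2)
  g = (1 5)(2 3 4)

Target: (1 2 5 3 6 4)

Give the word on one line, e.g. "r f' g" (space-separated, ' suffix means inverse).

g f' g' r'

  after g: (1 5)(2 3 4)
  after f': (1 4 5 2 6)
  after g': (1 3 2 6 5 4)
  after r': (1 2 5 3 6 4)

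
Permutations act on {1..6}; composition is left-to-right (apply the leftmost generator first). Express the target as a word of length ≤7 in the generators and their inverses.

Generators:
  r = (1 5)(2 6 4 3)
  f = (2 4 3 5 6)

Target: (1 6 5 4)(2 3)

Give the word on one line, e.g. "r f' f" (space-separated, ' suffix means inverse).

r f r f' f'

  after r: (1 5)(2 6 4 3)
  after f: (1 6 3 4 5)
  after r: (1 4)(2 6)
  after f': (1 2 5 3 4)
  after f': (1 6 5 4)(2 3)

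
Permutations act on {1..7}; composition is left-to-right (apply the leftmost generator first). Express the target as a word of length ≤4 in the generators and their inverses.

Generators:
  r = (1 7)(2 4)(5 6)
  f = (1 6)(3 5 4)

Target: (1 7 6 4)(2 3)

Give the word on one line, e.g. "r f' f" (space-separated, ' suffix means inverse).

  after f: (1 6)(3 5 4)
  after f: (3 4 5)
  after r': (1 7)(2 4 6 5 3)
  after f: (1 7 6 4)(2 3)

f f r' f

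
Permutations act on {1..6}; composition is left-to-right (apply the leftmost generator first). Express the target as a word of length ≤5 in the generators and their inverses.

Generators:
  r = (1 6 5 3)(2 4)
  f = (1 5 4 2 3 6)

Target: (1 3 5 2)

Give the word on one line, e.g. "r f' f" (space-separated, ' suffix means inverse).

  after f: (1 5 4 2 3 6)
  after r': (1 6 3)(2 5)
  after r': (2 6 5 4)
  after r': (1 3 5 2)

f r' r' r'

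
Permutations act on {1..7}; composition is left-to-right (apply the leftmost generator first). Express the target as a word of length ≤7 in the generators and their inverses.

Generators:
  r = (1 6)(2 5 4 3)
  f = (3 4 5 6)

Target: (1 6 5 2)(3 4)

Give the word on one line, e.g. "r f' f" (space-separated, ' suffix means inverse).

  after r': (1 6)(2 3 4 5)
  after r': (2 4)(3 5)
  after f: (2 5 4)(3 6)
  after f: (2 6 4)
  after r': (1 6 5 2)(3 4)

r' r' f f r'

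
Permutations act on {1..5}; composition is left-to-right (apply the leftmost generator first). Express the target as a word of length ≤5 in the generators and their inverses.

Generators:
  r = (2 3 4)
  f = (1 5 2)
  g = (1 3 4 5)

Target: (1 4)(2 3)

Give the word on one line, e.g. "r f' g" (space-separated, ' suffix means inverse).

g' r g f' r'

  after g': (1 5 4 3)
  after r: (1 5 2 3)
  after g: (2 4 5)
  after f': (1 2 4)
  after r': (1 4)(2 3)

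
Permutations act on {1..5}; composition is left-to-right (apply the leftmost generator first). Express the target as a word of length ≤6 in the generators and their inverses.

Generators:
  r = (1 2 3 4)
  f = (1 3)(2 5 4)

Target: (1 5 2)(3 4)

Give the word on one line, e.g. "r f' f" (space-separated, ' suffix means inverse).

r f' r r f

  after r: (1 2 3 4)
  after f': (1 4 3 5 2)
  after r: (3 5)
  after r: (1 2 3 5 4)
  after f: (1 5 2)(3 4)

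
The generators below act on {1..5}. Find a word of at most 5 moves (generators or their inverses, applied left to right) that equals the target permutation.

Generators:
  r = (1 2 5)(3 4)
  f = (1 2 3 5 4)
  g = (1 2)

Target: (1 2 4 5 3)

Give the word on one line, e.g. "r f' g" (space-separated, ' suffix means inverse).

  after g': (1 2)
  after r': (2 5)(3 4)
  after f: (1 2 4 5 3)

g' r' f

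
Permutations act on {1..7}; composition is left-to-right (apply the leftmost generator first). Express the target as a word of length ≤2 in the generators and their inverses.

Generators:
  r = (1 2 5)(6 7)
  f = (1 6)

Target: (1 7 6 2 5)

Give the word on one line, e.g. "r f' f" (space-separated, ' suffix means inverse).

  after f: (1 6)
  after r: (1 7 6 2 5)

f r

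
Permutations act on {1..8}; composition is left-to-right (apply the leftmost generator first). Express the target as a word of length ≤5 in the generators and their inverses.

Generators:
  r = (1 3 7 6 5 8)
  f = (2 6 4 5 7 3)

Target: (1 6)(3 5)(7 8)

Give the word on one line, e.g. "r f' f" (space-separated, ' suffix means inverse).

  after r': (1 8 5 6 7 3)
  after r': (1 5 7)(3 8 6)
  after r': (1 6)(3 5)(7 8)

r' r' r'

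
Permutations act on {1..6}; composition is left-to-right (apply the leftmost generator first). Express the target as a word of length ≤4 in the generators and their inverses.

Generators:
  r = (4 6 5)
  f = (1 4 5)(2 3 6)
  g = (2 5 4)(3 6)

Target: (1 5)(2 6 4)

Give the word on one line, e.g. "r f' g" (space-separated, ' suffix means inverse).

f g'

  after f: (1 4 5)(2 3 6)
  after g': (1 5)(2 6 4)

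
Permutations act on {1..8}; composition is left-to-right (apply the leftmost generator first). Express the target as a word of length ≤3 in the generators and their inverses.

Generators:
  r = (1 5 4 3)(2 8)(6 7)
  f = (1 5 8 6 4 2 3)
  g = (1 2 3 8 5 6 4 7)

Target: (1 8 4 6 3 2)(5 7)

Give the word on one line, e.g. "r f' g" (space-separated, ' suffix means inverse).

g r

  after g: (1 2 3 8 5 6 4 7)
  after r: (1 8 4 6 3 2)(5 7)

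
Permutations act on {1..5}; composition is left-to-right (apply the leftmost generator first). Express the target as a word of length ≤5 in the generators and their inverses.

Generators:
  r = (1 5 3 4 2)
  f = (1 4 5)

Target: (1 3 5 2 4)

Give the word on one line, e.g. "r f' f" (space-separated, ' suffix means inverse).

f f r f

  after f: (1 4 5)
  after f: (1 5 4)
  after r: (1 3 4 5 2)
  after f: (1 3 5 2 4)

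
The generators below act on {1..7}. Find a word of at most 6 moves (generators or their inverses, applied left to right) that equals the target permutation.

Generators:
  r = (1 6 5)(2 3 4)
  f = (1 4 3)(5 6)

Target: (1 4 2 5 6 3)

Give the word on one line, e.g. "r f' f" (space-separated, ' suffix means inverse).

r' f f r f

  after r': (1 5 6)(2 4 3)
  after f: (1 6 4)(2 3)
  after f: (1 5 6 3 2)
  after r: (2 6 4)
  after f: (1 4 2 5 6 3)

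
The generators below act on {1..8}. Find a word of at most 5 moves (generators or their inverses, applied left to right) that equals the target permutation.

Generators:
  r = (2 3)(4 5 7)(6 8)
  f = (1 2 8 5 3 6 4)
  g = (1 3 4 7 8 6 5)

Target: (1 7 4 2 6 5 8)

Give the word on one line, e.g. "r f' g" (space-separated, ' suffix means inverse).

  after f: (1 2 8 5 3 6 4)
  after f: (1 8 3 4 2 5 6)
  after g': (1 7 4 2 6 5 8)

f f g'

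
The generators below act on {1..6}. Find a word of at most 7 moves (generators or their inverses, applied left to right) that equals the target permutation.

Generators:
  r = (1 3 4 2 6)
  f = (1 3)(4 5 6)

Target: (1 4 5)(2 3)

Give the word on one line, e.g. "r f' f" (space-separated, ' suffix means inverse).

f' r' r' f' f'

  after f': (1 3)(4 6 5)
  after r': (2 4)(3 6 5)
  after r': (1 6 5)(2 3)
  after f': (1 5 3 2)(4 6)
  after f': (1 4 5)(2 3)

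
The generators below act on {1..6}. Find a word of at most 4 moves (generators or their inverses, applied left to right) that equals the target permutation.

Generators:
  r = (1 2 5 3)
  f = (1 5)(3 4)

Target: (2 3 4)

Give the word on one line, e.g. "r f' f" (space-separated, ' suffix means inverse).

f' r' r'

  after f': (1 5)(3 4)
  after r': (1 2)(3 4 5)
  after r': (2 3 4)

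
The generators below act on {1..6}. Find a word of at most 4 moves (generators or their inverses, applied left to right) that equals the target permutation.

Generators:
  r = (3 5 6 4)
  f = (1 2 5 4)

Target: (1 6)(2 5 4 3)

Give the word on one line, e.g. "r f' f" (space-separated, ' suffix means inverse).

  after f': (1 4 5 2)
  after r': (1 6 5 2)(3 4)
  after f: (1 6 4 3)
  after f: (1 6)(2 5 4 3)

f' r' f f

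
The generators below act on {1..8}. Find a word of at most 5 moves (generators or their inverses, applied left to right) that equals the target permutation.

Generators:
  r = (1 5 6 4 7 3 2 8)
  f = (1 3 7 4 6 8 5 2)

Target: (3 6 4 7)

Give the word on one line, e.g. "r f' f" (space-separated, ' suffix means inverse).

  after f': (1 2 5 8 6 4 7 3)
  after r': (1 3 8 5 2)
  after f': (3 6 4 7)

f' r' f'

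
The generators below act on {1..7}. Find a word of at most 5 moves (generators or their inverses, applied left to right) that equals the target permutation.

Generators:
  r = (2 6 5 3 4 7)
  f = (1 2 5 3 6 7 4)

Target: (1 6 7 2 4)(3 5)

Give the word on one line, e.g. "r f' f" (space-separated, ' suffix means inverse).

  after f': (1 4 7 6 3 5 2)
  after r: (1 7 5 6 4 2)
  after f': (1 6 7 2 4)(3 5)

f' r f'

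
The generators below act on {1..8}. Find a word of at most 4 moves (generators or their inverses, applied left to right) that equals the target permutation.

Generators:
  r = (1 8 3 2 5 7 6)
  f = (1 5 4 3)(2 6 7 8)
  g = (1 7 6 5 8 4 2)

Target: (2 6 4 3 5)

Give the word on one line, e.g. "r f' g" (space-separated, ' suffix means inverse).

g' g' f' f'

  after g': (1 2 4 8 5 6 7)
  after g': (1 4 5 7 2 8 6)
  after f': (1 5 6 3 4)(2 7 8)
  after f': (2 6 4 3 5)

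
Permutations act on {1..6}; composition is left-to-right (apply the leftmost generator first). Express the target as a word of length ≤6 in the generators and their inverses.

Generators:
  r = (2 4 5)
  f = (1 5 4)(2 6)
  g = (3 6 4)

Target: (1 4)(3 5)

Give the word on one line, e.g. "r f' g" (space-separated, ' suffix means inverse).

  after g': (3 4 6)
  after f: (1 5 4 2 6 3)
  after r: (1 2 6 3)
  after f: (1 6 3 5 4)
  after g: (1 4)(3 5)

g' f r f g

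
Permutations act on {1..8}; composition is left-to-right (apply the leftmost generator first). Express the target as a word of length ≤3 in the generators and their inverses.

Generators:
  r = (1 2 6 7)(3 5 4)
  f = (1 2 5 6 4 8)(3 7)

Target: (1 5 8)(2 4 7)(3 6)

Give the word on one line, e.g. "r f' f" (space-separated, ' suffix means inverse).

  after r: (1 2 6 7)(3 5 4)
  after f: (1 5 8)(2 4 7)(3 6)

r f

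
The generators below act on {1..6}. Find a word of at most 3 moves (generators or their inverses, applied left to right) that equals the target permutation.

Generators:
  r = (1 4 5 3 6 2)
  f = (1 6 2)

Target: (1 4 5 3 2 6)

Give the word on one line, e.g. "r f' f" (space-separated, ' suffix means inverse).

  after r: (1 4 5 3 6 2)
  after f: (1 4 5 3 2 6)

r f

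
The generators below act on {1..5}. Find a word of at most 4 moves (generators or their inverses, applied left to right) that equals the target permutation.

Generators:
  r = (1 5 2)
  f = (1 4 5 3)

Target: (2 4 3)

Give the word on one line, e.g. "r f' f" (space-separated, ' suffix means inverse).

f' r f

  after f': (1 3 5 4)
  after r: (1 3 2)(4 5)
  after f: (2 4 3)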